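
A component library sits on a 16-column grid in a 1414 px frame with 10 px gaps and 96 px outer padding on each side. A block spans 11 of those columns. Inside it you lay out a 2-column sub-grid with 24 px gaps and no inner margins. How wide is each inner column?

406.5 px

Outer content = 1414 − 2·96 = 1222 px.
Subtracting 15 gaps of 10 leaves 1072 for 16 columns, so c = 67 px.
11-column span = 11·67 + 10·10 = 837 px.
Subtracting 1 gap of 24 leaves 813 for 2 columns, so d = 406.5 px.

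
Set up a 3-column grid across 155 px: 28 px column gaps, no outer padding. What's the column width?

3c + 2·28 = 155 → 3c = 99 → c = 33 px.

33 px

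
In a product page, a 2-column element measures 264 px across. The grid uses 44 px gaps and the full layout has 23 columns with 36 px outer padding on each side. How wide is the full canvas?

3570 px

Subtracting 1 gap of 44 leaves 220 for 2 columns, so c = 110 px.
Total width: 2·36 + 23·110 + 22·44 = 3570 px.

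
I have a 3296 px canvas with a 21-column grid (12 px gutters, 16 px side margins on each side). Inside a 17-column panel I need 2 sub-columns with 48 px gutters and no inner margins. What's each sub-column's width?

Subtract both margins: 3296 − 2·16 = 3264 px.
21 columns + 20 gutters: 21c + 20·12 = 3264.
21c = 3264 − 240 = 3024, so c = 144 px.
17 columns plus 16 gutters: 2448 + 192 = 2640 px.
2640 − 1·48 = 2592; ÷2 gives d = 1296 px.

1296 px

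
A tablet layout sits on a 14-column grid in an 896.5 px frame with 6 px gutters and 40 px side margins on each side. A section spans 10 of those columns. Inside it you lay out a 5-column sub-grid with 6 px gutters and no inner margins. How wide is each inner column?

Inside the margins: 896.5 − 80 = 816.5 px.
14c + 13·6 = 816.5 → 14c = 738.5 → c = 52.75 px.
10 columns plus 9 gutters: 527.5 + 54 = 581.5 px.
Subtracting 4 gutters of 6 leaves 557.5 for 5 columns, so d = 111.5 px.

111.5 px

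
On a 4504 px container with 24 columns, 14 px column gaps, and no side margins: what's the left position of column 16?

2823.75 px

Subtracting 23 column gaps of 14 leaves 4182 for 24 columns, so c = 174.25 px.
Before column 16: 15 columns + 15 column gaps.
Offset = 15·(174.25 + 14) = 15·188.25 = 2823.75 px.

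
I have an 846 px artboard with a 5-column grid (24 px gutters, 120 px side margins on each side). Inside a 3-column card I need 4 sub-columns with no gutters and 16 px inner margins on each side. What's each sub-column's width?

80.5 px

Inside the margins: 846 − 240 = 606 px.
5 columns + 4 gutters: 5c + 4·24 = 606.
5c = 606 − 96 = 510, so c = 102 px.
3-column span = 3·102 + 2·24 = 354 px.
Inner content = 354 − 2·16 = 322 px.
With no gutters, each column is 322/4 = 80.5 px.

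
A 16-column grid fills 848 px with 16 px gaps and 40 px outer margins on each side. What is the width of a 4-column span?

Content width = 848 − 2·40 = 768 px.
16 columns + 15 gaps: 16c + 15·16 = 768.
16c = 768 − 240 = 528, so c = 33 px.
4 columns plus 3 gaps: 132 + 48 = 180 px.

180 px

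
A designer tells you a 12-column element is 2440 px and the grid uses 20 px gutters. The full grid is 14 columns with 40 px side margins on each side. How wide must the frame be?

Subtracting 11 gutters of 20 leaves 2220 for 12 columns, so c = 185 px.
Total width: 2·40 + 14·185 + 13·20 = 2930 px.

2930 px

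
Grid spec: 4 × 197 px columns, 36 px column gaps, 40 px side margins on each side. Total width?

976 px

Frame = 2·40 + 4·197 + 3·36 = 80 + 788 + 108 = 976 px.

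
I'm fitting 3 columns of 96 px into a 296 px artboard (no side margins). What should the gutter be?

4 px

3 columns take 3·96 = 288 px; remaining 8 splits into 2 gutters.
g = 8 / 2 = 4 px.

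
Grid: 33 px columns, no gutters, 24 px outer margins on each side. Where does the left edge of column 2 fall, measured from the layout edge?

Each column+gutter stride is 33 px; 1 of them past the 24 px margin is 24 + 33 = 57 px.

57 px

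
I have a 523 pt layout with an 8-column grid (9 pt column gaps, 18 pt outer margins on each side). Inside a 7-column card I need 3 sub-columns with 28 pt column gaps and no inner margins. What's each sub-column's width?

123 pt

Outer content = 523 − 2·18 = 487 pt.
8c + 7·9 = 487 → 8c = 424 → c = 53 pt.
7 columns plus 6 column gaps: 371 + 54 = 425 pt.
Subtracting 2 column gaps of 28 leaves 369 for 3 columns, so d = 123 pt.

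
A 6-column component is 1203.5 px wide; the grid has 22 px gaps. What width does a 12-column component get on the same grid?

6 columns + 5 gaps: 6c + 5·22 = 1203.5.
6c = 1203.5 − 110 = 1093.5, so c = 182.25 px.
Span of 12: 12·182.25 + 11·22 = 2187 + 242 = 2429 px.

2429 px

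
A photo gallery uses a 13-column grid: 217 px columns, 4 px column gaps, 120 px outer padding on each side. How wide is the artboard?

Artboard = 2·120 + 13·217 + 12·4 = 240 + 2821 + 48 = 3109 px.

3109 px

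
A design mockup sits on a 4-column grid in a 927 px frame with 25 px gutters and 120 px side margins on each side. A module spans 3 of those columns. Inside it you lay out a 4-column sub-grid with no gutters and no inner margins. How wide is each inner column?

127.25 px

Take off 240 px of margins, leaving 687 px.
4 columns + 3 gutters: 4c + 3·25 = 687.
4c = 687 − 75 = 612, so c = 153 px.
3 columns plus 2 gutters: 459 + 50 = 509 px.
509 / 4 = 127.25 px per column.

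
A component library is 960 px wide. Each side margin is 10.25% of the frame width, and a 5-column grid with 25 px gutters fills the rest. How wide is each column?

132.64 px

Each margin = 10.25% of 960 = 98.4 px; content = 960 − 2·98.4 = 763.2 px.
Subtracting 4 gutters of 25 leaves 663.2 for 5 columns, so c = 132.64 px.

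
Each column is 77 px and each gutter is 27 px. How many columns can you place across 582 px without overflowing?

k columns need k·77 + (k−1)·27 = k·104 − 27.
k·104 − 27 ≤ 582 → k ≤ 609 / 104 ≈ 5.86, so k = 5.

5 columns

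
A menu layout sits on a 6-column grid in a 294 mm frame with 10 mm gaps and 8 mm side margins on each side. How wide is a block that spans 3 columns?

Take off 16 mm of margins, leaving 278 mm.
278 − 5·10 = 228; ÷6 gives c = 38 mm.
Span of 3: 3·38 + 2·10 = 114 + 20 = 134 mm.

134 mm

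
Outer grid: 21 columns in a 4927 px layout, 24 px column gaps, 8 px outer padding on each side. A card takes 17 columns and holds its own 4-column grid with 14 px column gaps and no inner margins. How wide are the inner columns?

Outer content = 4927 − 2·8 = 4911 px.
Subtracting 20 column gaps of 24 leaves 4431 for 21 columns, so c = 211 px.
Span of 17: 17·211 + 16·24 = 3587 + 384 = 3971 px.
4 columns + 3 column gaps: 4d + 3·14 = 3971.
4d = 3971 − 42 = 3929, so d = 982.25 px.

982.25 px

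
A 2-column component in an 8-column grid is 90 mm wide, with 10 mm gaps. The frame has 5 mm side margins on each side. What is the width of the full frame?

400 mm

2c + 1·10 = 90 → 2c = 80 → c = 40 mm.
Total width: 2·5 + 8·40 + 7·10 = 400 mm.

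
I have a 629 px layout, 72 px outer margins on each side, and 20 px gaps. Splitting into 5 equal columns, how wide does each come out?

Inside the margins: 629 − 144 = 485 px.
485 − 4·20 = 405; ÷5 gives c = 81 px.

81 px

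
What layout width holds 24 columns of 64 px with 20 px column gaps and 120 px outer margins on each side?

Total width: 2·120 + 24·64 + 23·20 = 2236 px.

2236 px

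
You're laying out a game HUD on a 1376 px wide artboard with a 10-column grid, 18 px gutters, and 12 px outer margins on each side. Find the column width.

Inside the margins: 1376 − 24 = 1352 px.
10c + 9·18 = 1352 → 10c = 1190 → c = 119 px.

119 px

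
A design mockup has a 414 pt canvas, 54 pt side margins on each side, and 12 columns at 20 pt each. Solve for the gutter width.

6 pt

Inside the margins: 414 − 108 = 306 pt.
Columns use 240 pt, leaving 66 pt across 11 gutters = 6 pt each.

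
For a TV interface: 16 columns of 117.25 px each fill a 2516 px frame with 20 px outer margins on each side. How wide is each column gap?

Take off 40 px of margins, leaving 2476 px.
16·117.25 + 15g = 2476 → 15g = 600 → g = 40 px.

40 px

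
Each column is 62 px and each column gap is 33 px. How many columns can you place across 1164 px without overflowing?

12 columns: 12·62 + 11·33 = 1107 px ≤ 1164.
13 columns: 1202 px > 1164. So 12.

12 columns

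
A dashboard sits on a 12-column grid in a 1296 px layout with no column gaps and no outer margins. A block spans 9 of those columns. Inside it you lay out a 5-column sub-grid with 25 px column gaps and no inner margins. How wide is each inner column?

174.4 px

With no column gaps, each column is 1296/12 = 108 px.
With no column gaps, 9 columns span 9·108 = 972 px.
5 columns + 4 column gaps: 5d + 4·25 = 972.
5d = 972 − 100 = 872, so d = 174.4 px.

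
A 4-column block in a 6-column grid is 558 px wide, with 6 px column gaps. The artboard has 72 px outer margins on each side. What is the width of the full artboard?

984 px

Subtracting 3 column gaps of 6 leaves 540 for 4 columns, so c = 135 px.
Adding margins, columns and gutters: 144 + 810 + 30 = 984 px.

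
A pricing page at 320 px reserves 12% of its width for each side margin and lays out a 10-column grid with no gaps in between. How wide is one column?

Each margin = 12% of 320 = 38.4 px; content = 320 − 2·38.4 = 243.2 px.
With no gaps, each column is 243.2/10 = 24.32 px.

24.32 px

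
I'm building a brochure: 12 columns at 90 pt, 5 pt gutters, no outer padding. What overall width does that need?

1135 pt

Summing: 1080 + 55 = 1135 pt.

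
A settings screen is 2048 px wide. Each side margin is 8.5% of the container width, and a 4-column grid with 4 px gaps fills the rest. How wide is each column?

2048 × (1 − 2·8.5%) = 2048 × 83% = 1699.84 px for the columns.
4 columns + 3 gaps: 4c + 3·4 = 1699.84.
4c = 1699.84 − 12 = 1687.84, so c = 421.96 px.

421.96 px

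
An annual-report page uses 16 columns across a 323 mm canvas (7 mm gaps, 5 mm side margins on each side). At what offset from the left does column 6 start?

Take off 10 mm of margins, leaving 313 mm.
16 columns + 15 gaps: 16c + 15·7 = 313.
16c = 313 − 105 = 208, so c = 13 mm.
Column 6 starts at margin + 5·(column + gutter) = 5 + 5·20 = 105 mm.

105 mm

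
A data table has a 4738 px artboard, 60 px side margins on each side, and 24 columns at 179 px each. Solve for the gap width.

Inside the margins: 4738 − 120 = 4618 px.
24 columns take 24·179 = 4296 px; remaining 322 splits into 23 gaps.
g = 322 / 23 = 14 px.

14 px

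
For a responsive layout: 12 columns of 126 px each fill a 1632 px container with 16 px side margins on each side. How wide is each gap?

8 px

Subtract both margins: 1632 − 2·16 = 1600 px.
Columns use 1512 px, leaving 88 px across 11 gaps = 8 px each.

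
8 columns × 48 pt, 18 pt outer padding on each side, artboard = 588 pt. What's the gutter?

24 pt

Content width = 588 − 2·18 = 552 pt.
8 columns take 8·48 = 384 pt; remaining 168 splits into 7 gutters.
g = 168 / 7 = 24 pt.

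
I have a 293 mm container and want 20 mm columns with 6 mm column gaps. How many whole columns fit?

11 columns

Each extra column adds 20 + 6 = 26 mm.
(293 + 6) / 26 = 11.50, so 11 columns fit.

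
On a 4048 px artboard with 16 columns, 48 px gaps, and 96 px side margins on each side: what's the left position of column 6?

Inside the margins: 4048 − 192 = 3856 px.
Subtracting 15 gaps of 48 leaves 3136 for 16 columns, so c = 196 px.
Each column+gutter stride is 244 px; 5 of them past the 96 px margin is 96 + 1220 = 1316 px.

1316 px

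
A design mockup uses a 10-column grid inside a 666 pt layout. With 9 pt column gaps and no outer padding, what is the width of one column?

666 − 9·9 = 585; ÷10 gives c = 58.5 pt.

58.5 pt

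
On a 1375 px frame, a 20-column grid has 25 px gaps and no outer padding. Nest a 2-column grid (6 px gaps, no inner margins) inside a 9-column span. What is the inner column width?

20c + 19·25 = 1375 → 20c = 900 → c = 45 px.
9 columns plus 8 gaps: 405 + 200 = 605 px.
2 columns + 1 gap: 2d + 1·6 = 605.
2d = 605 − 6 = 599, so d = 299.5 px.

299.5 px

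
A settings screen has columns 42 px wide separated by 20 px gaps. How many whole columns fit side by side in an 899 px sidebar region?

14 columns

k columns need k·42 + (k−1)·20 = k·62 − 20.
k·62 − 20 ≤ 899 → k ≤ 919 / 62 ≈ 14.82, so k = 14.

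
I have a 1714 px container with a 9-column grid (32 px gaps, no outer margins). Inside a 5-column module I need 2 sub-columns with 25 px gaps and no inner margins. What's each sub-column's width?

456.5 px

9 columns + 8 gaps: 9c + 8·32 = 1714.
9c = 1714 − 256 = 1458, so c = 162 px.
5 columns plus 4 gaps: 810 + 128 = 938 px.
2d + 1·25 = 938 → 2d = 913 → d = 456.5 px.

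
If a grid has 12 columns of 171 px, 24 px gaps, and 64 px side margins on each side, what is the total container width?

2444 px

Total width: 2·64 + 12·171 + 11·24 = 2444 px.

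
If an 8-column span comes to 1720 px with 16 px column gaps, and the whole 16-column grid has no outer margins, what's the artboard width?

3456 px

Subtracting 7 column gaps of 16 leaves 1608 for 8 columns, so c = 201 px.
Total width: 16·201 + 15·16 = 3456 px.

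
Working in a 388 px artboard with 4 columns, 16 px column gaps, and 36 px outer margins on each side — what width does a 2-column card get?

Subtract both margins: 388 − 2·36 = 316 px.
316 − 3·16 = 268; ÷4 gives c = 67 px.
2 columns plus 1 column gap: 134 + 16 = 150 px.

150 px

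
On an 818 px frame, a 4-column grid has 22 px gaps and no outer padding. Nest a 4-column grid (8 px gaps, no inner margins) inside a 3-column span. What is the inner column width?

146 px

4 columns + 3 gaps: 4c + 3·22 = 818.
4c = 818 − 66 = 752, so c = 188 px.
3 columns plus 2 gaps: 564 + 44 = 608 px.
4 columns + 3 gaps: 4d + 3·8 = 608.
4d = 608 − 24 = 584, so d = 146 px.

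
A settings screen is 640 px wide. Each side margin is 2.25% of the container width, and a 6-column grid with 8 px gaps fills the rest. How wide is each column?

Margins: 2.25% × 640 = 14.4 px each, so content = 640 − 28.8 = 611.2 px.
6 columns + 5 gaps: 6c + 5·8 = 611.2.
6c = 611.2 − 40 = 571.2, so c = 95.2 px.

95.2 px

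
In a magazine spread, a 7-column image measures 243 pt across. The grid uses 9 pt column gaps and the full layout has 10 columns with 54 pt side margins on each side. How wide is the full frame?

459 pt

243 − 6·9 = 189; ÷7 gives c = 27 pt.
Frame = 2·54 + 10·27 + 9·9 = 108 + 270 + 81 = 459 pt.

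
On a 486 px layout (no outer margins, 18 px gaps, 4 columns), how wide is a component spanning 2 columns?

234 px

4 columns + 3 gaps: 4c + 3·18 = 486.
4c = 486 − 54 = 432, so c = 108 px.
Span of 2: 2·108 + 1·18 = 216 + 18 = 234 px.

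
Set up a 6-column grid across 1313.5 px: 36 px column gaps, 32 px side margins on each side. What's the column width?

Take off 64 px of margins, leaving 1249.5 px.
Subtracting 5 column gaps of 36 leaves 1069.5 for 6 columns, so c = 178.25 px.

178.25 px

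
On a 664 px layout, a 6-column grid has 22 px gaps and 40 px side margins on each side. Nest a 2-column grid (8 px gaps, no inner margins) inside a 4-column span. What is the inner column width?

187 px

Inside the margins: 664 − 80 = 584 px.
584 − 5·22 = 474; ÷6 gives c = 79 px.
4-column span = 4·79 + 3·22 = 382 px.
2d + 1·8 = 382 → 2d = 374 → d = 187 px.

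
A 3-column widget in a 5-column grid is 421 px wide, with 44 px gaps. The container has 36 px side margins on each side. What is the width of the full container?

803 px

421 − 2·44 = 333; ÷3 gives c = 111 px.
Adding margins, columns and gutters: 72 + 555 + 176 = 803 px.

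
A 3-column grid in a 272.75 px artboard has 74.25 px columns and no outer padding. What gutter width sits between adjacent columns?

Columns use 222.75 px, leaving 50 px across 2 gutters = 25 px each.

25 px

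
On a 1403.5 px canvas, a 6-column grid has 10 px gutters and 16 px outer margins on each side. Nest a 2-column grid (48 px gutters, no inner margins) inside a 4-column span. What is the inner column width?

431.5 px

Outer content = 1403.5 − 2·16 = 1371.5 px.
6c + 5·10 = 1371.5 → 6c = 1321.5 → c = 220.25 px.
4-column span = 4·220.25 + 3·10 = 911 px.
2d + 1·48 = 911 → 2d = 863 → d = 431.5 px.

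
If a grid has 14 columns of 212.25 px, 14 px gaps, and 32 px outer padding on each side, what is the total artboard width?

3217.5 px

Artboard = 2·32 + 14·212.25 + 13·14 = 64 + 2971.5 + 182 = 3217.5 px.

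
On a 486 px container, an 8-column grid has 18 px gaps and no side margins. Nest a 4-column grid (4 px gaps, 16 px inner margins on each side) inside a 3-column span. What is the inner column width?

8c + 7·18 = 486 → 8c = 360 → c = 45 px.
3 columns plus 2 gaps: 135 + 36 = 171 px.
Inner content = 171 − 2·16 = 139 px.
4 columns + 3 gaps: 4d + 3·4 = 139.
4d = 139 − 12 = 127, so d = 31.75 px.

31.75 px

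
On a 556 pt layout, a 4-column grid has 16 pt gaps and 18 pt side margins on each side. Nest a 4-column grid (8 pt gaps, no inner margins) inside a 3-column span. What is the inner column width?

90.5 pt

Subtract both margins: 556 − 2·18 = 520 pt.
Subtracting 3 gaps of 16 leaves 472 for 4 columns, so c = 118 pt.
3-column span = 3·118 + 2·16 = 386 pt.
4 columns + 3 gaps: 4d + 3·8 = 386.
4d = 386 − 24 = 362, so d = 90.5 pt.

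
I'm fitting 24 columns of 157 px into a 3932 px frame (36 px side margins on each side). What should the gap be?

4 px

Content width = 3932 − 2·36 = 3860 px.
24·157 + 23g = 3860 → 23g = 92 → g = 4 px.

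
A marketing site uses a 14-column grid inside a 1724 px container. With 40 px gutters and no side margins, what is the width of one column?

86 px

14 columns + 13 gutters: 14c + 13·40 = 1724.
14c = 1724 − 520 = 1204, so c = 86 px.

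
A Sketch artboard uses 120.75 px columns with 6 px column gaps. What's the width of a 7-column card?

881.25 px

Span of 7: 7·120.75 + 6·6 = 845.25 + 36 = 881.25 px.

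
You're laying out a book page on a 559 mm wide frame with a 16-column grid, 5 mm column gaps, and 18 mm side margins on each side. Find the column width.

Subtract both margins: 559 − 2·18 = 523 mm.
16c + 15·5 = 523 → 16c = 448 → c = 28 mm.

28 mm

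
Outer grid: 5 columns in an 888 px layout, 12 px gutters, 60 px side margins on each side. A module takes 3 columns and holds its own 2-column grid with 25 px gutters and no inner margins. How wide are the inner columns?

Outer content = 888 − 2·60 = 768 px.
5c + 4·12 = 768 → 5c = 720 → c = 144 px.
3 columns plus 2 gutters: 432 + 24 = 456 px.
2 columns + 1 gutter: 2d + 1·25 = 456.
2d = 456 − 25 = 431, so d = 215.5 px.

215.5 px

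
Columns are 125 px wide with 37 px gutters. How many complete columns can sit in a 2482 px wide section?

Each extra column adds 125 + 37 = 162 px.
(2482 + 37) / 162 = 15.55, so 15 columns fit.

15 columns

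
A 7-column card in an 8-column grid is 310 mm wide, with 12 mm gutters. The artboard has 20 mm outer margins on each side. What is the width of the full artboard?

7 columns + 6 gutters: 7c + 6·12 = 310.
7c = 310 − 72 = 238, so c = 34 mm.
Adding margins, columns and gutters: 40 + 272 + 84 = 396 mm.

396 mm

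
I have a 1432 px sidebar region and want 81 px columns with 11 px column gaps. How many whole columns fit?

15 columns

Each extra column adds 81 + 11 = 92 px.
(1432 + 11) / 92 = 15.68, so 15 columns fit.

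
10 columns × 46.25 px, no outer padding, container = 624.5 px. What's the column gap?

18 px

Columns use 462.5 px, leaving 162 px across 9 column gaps = 18 px each.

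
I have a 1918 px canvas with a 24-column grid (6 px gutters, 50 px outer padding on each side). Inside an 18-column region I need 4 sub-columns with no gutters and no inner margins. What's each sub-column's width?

Outer content = 1918 − 2·50 = 1818 px.
24 columns + 23 gutters: 24c + 23·6 = 1818.
24c = 1818 − 138 = 1680, so c = 70 px.
18-column span = 18·70 + 17·6 = 1362 px.
1362 / 4 = 340.5 px per column.

340.5 px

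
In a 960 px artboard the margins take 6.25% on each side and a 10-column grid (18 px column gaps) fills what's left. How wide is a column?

960 × (1 − 2·6.25%) = 960 × 87.5% = 840 px for the columns.
10c + 9·18 = 840 → 10c = 678 → c = 67.8 px.

67.8 px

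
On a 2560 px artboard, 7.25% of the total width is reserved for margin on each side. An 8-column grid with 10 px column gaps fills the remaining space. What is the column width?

Margins: 7.25% × 2560 = 185.6 px each, so content = 2560 − 371.2 = 2188.8 px.
8c + 7·10 = 2188.8 → 8c = 2118.8 → c = 264.85 px.

264.85 px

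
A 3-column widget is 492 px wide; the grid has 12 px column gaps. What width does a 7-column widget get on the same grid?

1164 px

3 columns + 2 column gaps: 3c + 2·12 = 492.
3c = 492 − 24 = 468, so c = 156 px.
7 columns plus 6 column gaps: 1092 + 72 = 1164 px.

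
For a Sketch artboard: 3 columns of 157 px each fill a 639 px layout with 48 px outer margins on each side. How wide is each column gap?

Subtract both margins: 639 − 2·48 = 543 px.
3 columns take 3·157 = 471 px; remaining 72 splits into 2 column gaps.
g = 72 / 2 = 36 px.

36 px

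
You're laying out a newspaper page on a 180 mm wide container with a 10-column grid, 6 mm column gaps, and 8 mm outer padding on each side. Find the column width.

Content width = 180 − 2·8 = 164 mm.
10c + 9·6 = 164 → 10c = 110 → c = 11 mm.

11 mm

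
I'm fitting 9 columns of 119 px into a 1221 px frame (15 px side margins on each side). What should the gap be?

Take off 30 px of margins, leaving 1191 px.
9 columns take 9·119 = 1071 px; remaining 120 splits into 8 gaps.
g = 120 / 8 = 15 px.

15 px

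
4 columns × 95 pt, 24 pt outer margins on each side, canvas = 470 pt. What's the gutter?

Take off 48 pt of margins, leaving 422 pt.
4·95 + 3g = 422 → 3g = 42 → g = 14 pt.

14 pt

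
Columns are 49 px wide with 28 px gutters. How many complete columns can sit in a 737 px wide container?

9 columns

k columns need k·49 + (k−1)·28 = k·77 − 28.
k·77 − 28 ≤ 737 → k ≤ 765 / 77 ≈ 9.94, so k = 9.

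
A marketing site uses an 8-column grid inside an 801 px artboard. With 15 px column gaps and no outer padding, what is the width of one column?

Subtracting 7 column gaps of 15 leaves 696 for 8 columns, so c = 87 px.

87 px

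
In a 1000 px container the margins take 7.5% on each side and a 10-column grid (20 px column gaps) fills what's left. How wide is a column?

Margins: 7.5% × 1000 = 75 px each, so content = 1000 − 150 = 850 px.
850 − 9·20 = 670; ÷10 gives c = 67 px.

67 px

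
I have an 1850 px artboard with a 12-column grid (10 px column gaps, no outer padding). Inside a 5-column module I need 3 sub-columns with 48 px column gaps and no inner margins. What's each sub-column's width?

223 px

1850 − 11·10 = 1740; ÷12 gives c = 145 px.
Span of 5: 5·145 + 4·10 = 725 + 40 = 765 px.
3 columns + 2 column gaps: 3d + 2·48 = 765.
3d = 765 − 96 = 669, so d = 223 px.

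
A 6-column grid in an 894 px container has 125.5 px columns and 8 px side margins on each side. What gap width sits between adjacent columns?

25 px

Subtract both margins: 894 − 2·8 = 878 px.
Columns use 753 px, leaving 125 px across 5 gaps = 25 px each.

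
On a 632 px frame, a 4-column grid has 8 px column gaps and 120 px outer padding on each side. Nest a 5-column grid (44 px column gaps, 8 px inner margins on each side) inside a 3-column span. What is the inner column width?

20 px

Take off 240 px of margins, leaving 392 px.
4c + 3·8 = 392 → 4c = 368 → c = 92 px.
Span of 3: 3·92 + 2·8 = 276 + 16 = 292 px.
Inner content = 292 − 2·8 = 276 px.
5d + 4·44 = 276 → 5d = 100 → d = 20 px.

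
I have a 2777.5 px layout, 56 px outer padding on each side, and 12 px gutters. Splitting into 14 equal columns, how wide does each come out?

Take off 112 px of margins, leaving 2665.5 px.
2665.5 − 13·12 = 2509.5; ÷14 gives c = 179.25 px.

179.25 px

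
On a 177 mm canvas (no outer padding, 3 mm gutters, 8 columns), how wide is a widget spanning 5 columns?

8c + 7·3 = 177 → 8c = 156 → c = 19.5 mm.
5 columns plus 4 gutters: 97.5 + 12 = 109.5 mm.

109.5 mm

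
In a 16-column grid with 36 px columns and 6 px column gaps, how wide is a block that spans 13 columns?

540 px

13 columns plus 12 column gaps: 468 + 72 = 540 px.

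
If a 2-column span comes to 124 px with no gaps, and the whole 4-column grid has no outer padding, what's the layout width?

248 px

2c = 124 → c = 62 px.
Summing: 248 = 248 px.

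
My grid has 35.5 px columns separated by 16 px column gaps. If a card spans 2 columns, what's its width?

2-column span = 2·35.5 + 1·16 = 87 px.

87 px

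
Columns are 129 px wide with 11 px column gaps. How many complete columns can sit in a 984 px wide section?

k columns need k·129 + (k−1)·11 = k·140 − 11.
k·140 − 11 ≤ 984 → k ≤ 995 / 140 ≈ 7.11, so k = 7.

7 columns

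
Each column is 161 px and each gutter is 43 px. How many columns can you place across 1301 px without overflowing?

6 columns

k columns need k·161 + (k−1)·43 = k·204 − 43.
k·204 − 43 ≤ 1301 → k ≤ 1344 / 204 ≈ 6.59, so k = 6.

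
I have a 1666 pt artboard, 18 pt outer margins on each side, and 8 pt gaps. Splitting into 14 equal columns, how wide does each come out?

Subtract both margins: 1666 − 2·18 = 1630 pt.
1630 − 13·8 = 1526; ÷14 gives c = 109 pt.

109 pt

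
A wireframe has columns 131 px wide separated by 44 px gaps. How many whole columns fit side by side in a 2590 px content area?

k columns need k·131 + (k−1)·44 = k·175 − 44.
k·175 − 44 ≤ 2590 → k ≤ 2634 / 175 ≈ 15.05, so k = 15.

15 columns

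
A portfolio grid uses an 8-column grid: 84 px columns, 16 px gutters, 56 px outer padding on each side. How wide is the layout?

Total width: 2·56 + 8·84 + 7·16 = 896 px.

896 px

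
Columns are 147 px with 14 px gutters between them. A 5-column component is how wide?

791 px

Span of 5: 5·147 + 4·14 = 735 + 56 = 791 px.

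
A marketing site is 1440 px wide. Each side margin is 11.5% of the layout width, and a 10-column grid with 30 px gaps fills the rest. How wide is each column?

83.88 px

1440 × (1 − 2·11.5%) = 1440 × 77% = 1108.8 px for the columns.
10c + 9·30 = 1108.8 → 10c = 838.8 → c = 83.88 px.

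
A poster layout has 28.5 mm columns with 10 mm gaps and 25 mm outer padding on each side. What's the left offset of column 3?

Each column+gutter stride is 38.5 mm; 2 of them past the 25 mm margin is 25 + 77 = 102 mm.

102 mm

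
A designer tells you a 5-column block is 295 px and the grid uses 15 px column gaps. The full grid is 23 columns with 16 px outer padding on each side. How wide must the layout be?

1443 px

5 columns + 4 column gaps: 5c + 4·15 = 295.
5c = 295 − 60 = 235, so c = 47 px.
Layout = 2·16 + 23·47 + 22·15 = 32 + 1081 + 330 = 1443 px.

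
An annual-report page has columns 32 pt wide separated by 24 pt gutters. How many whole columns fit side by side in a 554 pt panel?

10 columns

Each extra column adds 32 + 24 = 56 pt.
(554 + 24) / 56 = 10.32, so 10 columns fit.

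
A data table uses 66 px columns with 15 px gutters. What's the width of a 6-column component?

6-column span = 6·66 + 5·15 = 471 px.

471 px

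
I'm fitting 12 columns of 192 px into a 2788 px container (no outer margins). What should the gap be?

12·192 + 11g = 2788 → 11g = 484 → g = 44 px.

44 px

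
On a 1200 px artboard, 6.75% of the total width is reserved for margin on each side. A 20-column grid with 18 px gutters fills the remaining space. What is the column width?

Margins: 6.75% × 1200 = 81 px each, so content = 1200 − 162 = 1038 px.
1038 − 19·18 = 696; ÷20 gives c = 34.8 px.

34.8 px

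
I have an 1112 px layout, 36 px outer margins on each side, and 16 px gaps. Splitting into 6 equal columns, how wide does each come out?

160 px

Inside the margins: 1112 − 72 = 1040 px.
1040 − 5·16 = 960; ÷6 gives c = 160 px.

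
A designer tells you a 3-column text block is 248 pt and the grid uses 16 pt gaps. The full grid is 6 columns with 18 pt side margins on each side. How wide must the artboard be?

3 columns + 2 gaps: 3c + 2·16 = 248.
3c = 248 − 32 = 216, so c = 72 pt.
Total width: 2·18 + 6·72 + 5·16 = 548 pt.

548 pt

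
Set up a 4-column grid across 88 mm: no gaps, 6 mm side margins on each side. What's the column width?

Content width = 88 − 2·6 = 76 mm.
With no gaps, each column is 76/4 = 19 mm.

19 mm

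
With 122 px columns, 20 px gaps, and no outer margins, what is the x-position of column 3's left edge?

Before column 3: 2 columns + 2 gaps.
Offset = 2·(122 + 20) = 2·142 = 284 px.

284 px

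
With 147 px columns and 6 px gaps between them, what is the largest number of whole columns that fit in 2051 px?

k columns need k·147 + (k−1)·6 = k·153 − 6.
k·153 − 6 ≤ 2051 → k ≤ 2057 / 153 ≈ 13.44, so k = 13.

13 columns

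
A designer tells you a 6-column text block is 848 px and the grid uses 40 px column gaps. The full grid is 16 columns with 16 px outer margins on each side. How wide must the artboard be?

2360 px

Subtracting 5 column gaps of 40 leaves 648 for 6 columns, so c = 108 px.
Artboard = 2·16 + 16·108 + 15·40 = 32 + 1728 + 600 = 2360 px.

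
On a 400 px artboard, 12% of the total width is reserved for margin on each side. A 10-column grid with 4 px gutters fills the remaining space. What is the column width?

26.8 px

Margins: 12% × 400 = 48 px each, so content = 400 − 96 = 304 px.
304 − 9·4 = 268; ÷10 gives c = 26.8 px.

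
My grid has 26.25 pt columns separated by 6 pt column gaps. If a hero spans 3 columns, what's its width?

3-column span = 3·26.25 + 2·6 = 90.75 pt.

90.75 pt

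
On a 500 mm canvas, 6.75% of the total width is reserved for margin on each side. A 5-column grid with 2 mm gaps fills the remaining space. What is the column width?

84.9 mm

500 × (1 − 2·6.75%) = 500 × 86.5% = 432.5 mm for the columns.
Subtracting 4 gaps of 2 leaves 424.5 for 5 columns, so c = 84.9 mm.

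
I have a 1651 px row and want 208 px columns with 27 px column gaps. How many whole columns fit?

k columns need k·208 + (k−1)·27 = k·235 − 27.
k·235 − 27 ≤ 1651 → k ≤ 1678 / 235 ≈ 7.14, so k = 7.

7 columns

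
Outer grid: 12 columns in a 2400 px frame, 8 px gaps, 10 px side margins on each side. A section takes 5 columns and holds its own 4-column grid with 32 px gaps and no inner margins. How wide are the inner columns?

222.75 px

Outer content = 2400 − 2·10 = 2380 px.
Subtracting 11 gaps of 8 leaves 2292 for 12 columns, so c = 191 px.
5 columns plus 4 gaps: 955 + 32 = 987 px.
Subtracting 3 gaps of 32 leaves 891 for 4 columns, so d = 222.75 px.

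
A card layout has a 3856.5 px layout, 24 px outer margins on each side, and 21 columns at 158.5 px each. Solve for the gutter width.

24 px

Take off 48 px of margins, leaving 3808.5 px.
Columns use 3328.5 px, leaving 480 px across 20 gutters = 24 px each.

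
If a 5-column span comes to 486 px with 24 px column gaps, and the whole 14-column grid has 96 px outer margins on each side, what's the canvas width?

1596 px

486 − 4·24 = 390; ÷5 gives c = 78 px.
Total width: 2·96 + 14·78 + 13·24 = 1596 px.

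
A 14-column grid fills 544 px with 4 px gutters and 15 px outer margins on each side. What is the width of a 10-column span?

366 px

Take off 30 px of margins, leaving 514 px.
514 − 13·4 = 462; ÷14 gives c = 33 px.
Span of 10: 10·33 + 9·4 = 330 + 36 = 366 px.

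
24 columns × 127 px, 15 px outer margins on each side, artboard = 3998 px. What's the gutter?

40 px

Subtract both margins: 3998 − 2·15 = 3968 px.
24·127 + 23g = 3968 → 23g = 920 → g = 40 px.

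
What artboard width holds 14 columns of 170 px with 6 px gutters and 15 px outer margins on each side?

2488 px

Total width: 2·15 + 14·170 + 13·6 = 2488 px.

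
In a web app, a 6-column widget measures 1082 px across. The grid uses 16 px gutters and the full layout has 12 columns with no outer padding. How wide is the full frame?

6 columns + 5 gutters: 6c + 5·16 = 1082.
6c = 1082 − 80 = 1002, so c = 167 px.
Summing: 2004 + 176 = 2180 px.

2180 px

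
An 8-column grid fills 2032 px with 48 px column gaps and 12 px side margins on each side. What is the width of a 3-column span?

Take off 24 px of margins, leaving 2008 px.
8c + 7·48 = 2008 → 8c = 1672 → c = 209 px.
3 columns plus 2 column gaps: 627 + 96 = 723 px.

723 px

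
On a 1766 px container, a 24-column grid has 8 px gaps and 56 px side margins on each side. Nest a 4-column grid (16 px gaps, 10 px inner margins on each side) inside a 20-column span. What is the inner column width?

327.25 px

Outer content = 1766 − 2·56 = 1654 px.
Subtracting 23 gaps of 8 leaves 1470 for 24 columns, so c = 61.25 px.
20 columns plus 19 gaps: 1225 + 152 = 1377 px.
Inner content = 1377 − 2·10 = 1357 px.
1357 − 3·16 = 1309; ÷4 gives d = 327.25 px.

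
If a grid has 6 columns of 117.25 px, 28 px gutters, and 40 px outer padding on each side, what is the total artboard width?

Total width: 2·40 + 6·117.25 + 5·28 = 923.5 px.

923.5 px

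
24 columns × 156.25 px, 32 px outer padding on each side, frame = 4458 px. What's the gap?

28 px

Take off 64 px of margins, leaving 4394 px.
24 columns take 24·156.25 = 3750 px; remaining 644 splits into 23 gaps.
g = 644 / 23 = 28 px.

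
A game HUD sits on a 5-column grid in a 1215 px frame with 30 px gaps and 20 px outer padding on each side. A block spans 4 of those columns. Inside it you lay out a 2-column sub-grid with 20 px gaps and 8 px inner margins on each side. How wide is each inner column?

449 px

Inside the margins: 1215 − 40 = 1175 px.
5 columns + 4 gaps: 5c + 4·30 = 1175.
5c = 1175 − 120 = 1055, so c = 211 px.
4 columns plus 3 gaps: 844 + 90 = 934 px.
Inner content = 934 − 2·8 = 918 px.
2 columns + 1 gap: 2d + 1·20 = 918.
2d = 918 − 20 = 898, so d = 449 px.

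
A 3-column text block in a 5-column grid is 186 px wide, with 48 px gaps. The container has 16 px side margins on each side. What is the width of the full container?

186 − 2·48 = 90; ÷3 gives c = 30 px.
Container = 2·16 + 5·30 + 4·48 = 32 + 150 + 192 = 374 px.

374 px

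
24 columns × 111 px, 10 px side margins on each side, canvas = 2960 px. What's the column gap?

12 px

Subtract both margins: 2960 − 2·10 = 2940 px.
24·111 + 23g = 2940 → 23g = 276 → g = 12 px.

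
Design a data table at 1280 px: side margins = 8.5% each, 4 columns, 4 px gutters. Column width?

262.6 px

Margins: 8.5% × 1280 = 108.8 px each, so content = 1280 − 217.6 = 1062.4 px.
4c + 3·4 = 1062.4 → 4c = 1050.4 → c = 262.6 px.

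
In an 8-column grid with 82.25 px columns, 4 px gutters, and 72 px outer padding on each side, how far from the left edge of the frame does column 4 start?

Column 4 starts at margin + 3·(column + gutter) = 72 + 3·86.25 = 330.75 px.

330.75 px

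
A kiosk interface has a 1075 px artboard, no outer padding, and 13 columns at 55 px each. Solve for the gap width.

30 px

13 columns take 13·55 = 715 px; remaining 360 splits into 12 gaps.
g = 360 / 12 = 30 px.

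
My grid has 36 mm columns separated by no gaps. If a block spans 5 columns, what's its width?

5-column span = 5·36 = 180 mm.

180 mm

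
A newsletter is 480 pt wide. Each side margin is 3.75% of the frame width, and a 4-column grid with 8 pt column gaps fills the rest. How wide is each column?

105 pt

480 × (1 − 2·3.75%) = 480 × 92.5% = 444 pt for the columns.
Subtracting 3 column gaps of 8 leaves 420 for 4 columns, so c = 105 pt.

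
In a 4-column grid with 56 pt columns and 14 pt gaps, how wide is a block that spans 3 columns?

3-column span = 3·56 + 2·14 = 196 pt.

196 pt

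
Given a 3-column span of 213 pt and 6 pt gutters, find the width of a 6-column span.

432 pt

Subtracting 2 gutters of 6 leaves 201 for 3 columns, so c = 67 pt.
Span of 6: 6·67 + 5·6 = 402 + 30 = 432 pt.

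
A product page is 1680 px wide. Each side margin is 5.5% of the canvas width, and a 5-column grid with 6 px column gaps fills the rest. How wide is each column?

Each margin = 5.5% of 1680 = 92.4 px; content = 1680 − 2·92.4 = 1495.2 px.
1495.2 − 4·6 = 1471.2; ÷5 gives c = 294.24 px.

294.24 px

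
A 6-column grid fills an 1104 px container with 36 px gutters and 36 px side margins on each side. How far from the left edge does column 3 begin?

392 px

Subtract both margins: 1104 − 2·36 = 1032 px.
Subtracting 5 gutters of 36 leaves 852 for 6 columns, so c = 142 px.
Column 3 starts at margin + 2·(column + gutter) = 36 + 2·178 = 392 px.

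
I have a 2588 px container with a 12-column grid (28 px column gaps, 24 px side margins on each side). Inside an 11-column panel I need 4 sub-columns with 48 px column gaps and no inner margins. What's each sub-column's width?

545.5 px

Inside the margins: 2588 − 48 = 2540 px.
12 columns + 11 column gaps: 12c + 11·28 = 2540.
12c = 2540 − 308 = 2232, so c = 186 px.
11-column span = 11·186 + 10·28 = 2326 px.
2326 − 3·48 = 2182; ÷4 gives d = 545.5 px.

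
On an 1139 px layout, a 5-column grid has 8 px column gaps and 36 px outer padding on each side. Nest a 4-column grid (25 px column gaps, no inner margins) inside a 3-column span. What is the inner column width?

140.5 px

Subtract both margins: 1139 − 2·36 = 1067 px.
5c + 4·8 = 1067 → 5c = 1035 → c = 207 px.
3 columns plus 2 column gaps: 621 + 16 = 637 px.
4 columns + 3 column gaps: 4d + 3·25 = 637.
4d = 637 − 75 = 562, so d = 140.5 px.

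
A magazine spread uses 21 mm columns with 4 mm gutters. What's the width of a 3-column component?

3 columns plus 2 gutters: 63 + 8 = 71 mm.

71 mm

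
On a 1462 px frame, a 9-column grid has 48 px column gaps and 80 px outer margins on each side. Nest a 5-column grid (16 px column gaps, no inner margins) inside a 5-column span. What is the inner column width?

127.6 px

Subtract both margins: 1462 − 2·80 = 1302 px.
Subtracting 8 column gaps of 48 leaves 918 for 9 columns, so c = 102 px.
5 columns plus 4 column gaps: 510 + 192 = 702 px.
Subtracting 4 column gaps of 16 leaves 638 for 5 columns, so d = 127.6 px.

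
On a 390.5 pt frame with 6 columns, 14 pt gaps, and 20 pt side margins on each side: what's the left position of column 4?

202.25 pt

Inside the margins: 390.5 − 40 = 350.5 pt.
350.5 − 5·14 = 280.5; ÷6 gives c = 46.75 pt.
Before column 4: the margin + 3 columns + 3 gaps.
Offset = 20 + 3·(46.75 + 14) = 20 + 182.25 = 202.25 pt.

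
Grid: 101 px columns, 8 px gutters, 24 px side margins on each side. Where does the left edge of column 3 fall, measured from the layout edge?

Before column 3: the margin + 2 columns + 2 gutters.
Offset = 24 + 2·(101 + 8) = 24 + 218 = 242 px.

242 px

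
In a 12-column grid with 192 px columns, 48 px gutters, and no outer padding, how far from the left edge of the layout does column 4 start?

Each column+gutter stride is 240 px; with no margin, 3 of them is 720 px.

720 px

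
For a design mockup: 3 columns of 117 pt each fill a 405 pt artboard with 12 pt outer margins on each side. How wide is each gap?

Inside the margins: 405 − 24 = 381 pt.
3·117 + 2g = 381 → 2g = 30 → g = 15 pt.

15 pt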